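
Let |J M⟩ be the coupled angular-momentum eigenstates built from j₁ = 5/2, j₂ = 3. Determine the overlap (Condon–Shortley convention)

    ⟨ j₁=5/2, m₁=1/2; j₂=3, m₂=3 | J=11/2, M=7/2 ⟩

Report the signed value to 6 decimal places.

+0.426401

triangle: 0!*5!*6!/12! = 86400/479001600
(j±m)!: 3!*2!*6!*0!*9!*2! = 6270566400
prefactor² = (2J+1)*Δ*N² = 149299200/11
  k=0: +1/(0!*0!*2!*6!*3!*0!) = 1/8640
Σ = 1/8640  ⇒  CG² = 149299200/11*1/8640² = 2/11
CG = +√(2/11) = +0.426401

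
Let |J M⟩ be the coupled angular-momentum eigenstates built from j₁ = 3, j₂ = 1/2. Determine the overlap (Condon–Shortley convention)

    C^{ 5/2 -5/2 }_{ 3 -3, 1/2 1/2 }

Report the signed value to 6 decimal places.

-0.925820

j₁+j₂−J=1  J+j₁−j₂=5  J−j₁+j₂=0  j₁+j₂+J+1=7
(j₁±m₁, j₂±m₂, J±M) = (0,6,1,0,0,5)
P² = 86400/7
sum k=1..1:
  [1] −1/120 = -1/120
S = -1/120
C² = P²·S² = 6/7 ; C = -0.925820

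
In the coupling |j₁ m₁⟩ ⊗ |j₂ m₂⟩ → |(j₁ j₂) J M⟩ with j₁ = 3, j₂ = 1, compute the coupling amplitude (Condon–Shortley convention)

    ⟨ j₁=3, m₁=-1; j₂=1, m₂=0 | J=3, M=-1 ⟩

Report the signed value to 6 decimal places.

√[7·1!5!1!/8! · 2!4!1!1!2!4!] = √(48)
  +(−1)^0/∏(0,1,4,1,1,0)! = 1/24  (running 1/24)
  +(−1)^1/∏(1,0,3,0,2,1)! = -1/12  (running -1/24)
⟨..|..⟩ = √(48)·(-1/24) = -0.288675

-0.288675  (= −√(1/12))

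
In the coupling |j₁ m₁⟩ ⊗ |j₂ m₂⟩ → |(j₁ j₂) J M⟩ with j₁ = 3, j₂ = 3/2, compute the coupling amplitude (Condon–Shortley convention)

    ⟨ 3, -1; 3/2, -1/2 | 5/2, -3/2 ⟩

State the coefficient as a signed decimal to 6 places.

−√(7/20) = -0.591608

triangle: 2!×4!×1!/8! = 48/40320
(j±m)!: 2!×4!×1!×2!×1!×4! = 2304
prefactor² = (2J+1)×Δ×N² = 576/35
  k=0: +1/(0!×2!×4!×1!×0!×0!) = 1/48
  k=1: −1/(1!×1!×3!×0!×1!×1!) = -1/6
Σ = -7/48  ⇒  CG² = 576/35×(-7/48)² = 7/20
CG = −√(7/20) = -0.591608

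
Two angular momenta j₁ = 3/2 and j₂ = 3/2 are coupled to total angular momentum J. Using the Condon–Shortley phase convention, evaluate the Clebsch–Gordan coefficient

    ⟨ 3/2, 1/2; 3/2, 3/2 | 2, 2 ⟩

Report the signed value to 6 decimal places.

j₁+j₂−J=1  J+j₁−j₂=2  J−j₁+j₂=2  j₁+j₂+J+1=6
(j₁±m₁, j₂±m₂, J±M) = (2,1,3,0,4,0)
P² = 8
sum k=1..1:
  [1] −1/4 = -1/4
S = -1/4
C² = P²·S² = 1/2 ; C = -0.707107

-0.707107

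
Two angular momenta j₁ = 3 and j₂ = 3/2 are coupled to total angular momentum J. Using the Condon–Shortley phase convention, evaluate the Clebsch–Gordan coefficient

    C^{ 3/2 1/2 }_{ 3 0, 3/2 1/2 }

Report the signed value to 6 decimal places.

j₁+j₂−J=3  J+j₁−j₂=3  J−j₁+j₂=0  j₁+j₂+J+1=7
(j₁±m₁, j₂±m₂, J±M) = (3,3,2,1,2,1)
P² = 144/35
sum k=2..2:
  [2] +1/4 = 1/4
S = 1/4
C² = P²·S² = 9/35 ; C = +0.507093

+0.507093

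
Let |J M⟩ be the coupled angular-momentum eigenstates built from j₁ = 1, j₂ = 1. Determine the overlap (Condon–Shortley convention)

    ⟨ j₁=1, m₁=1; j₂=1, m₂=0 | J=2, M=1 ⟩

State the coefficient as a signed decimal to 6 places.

+√(1/2) ≈ +0.707107

j₁+j₂−J=0  J+j₁−j₂=2  J−j₁+j₂=2  j₁+j₂+J+1=5
(j₁±m₁, j₂±m₂, J±M) = (2,0,1,1,3,1)
P² = 2
sum k=0..0:
  [0] +1/2 = 1/2
S = 1/2
C² = P²·S² = 1/2 ; C = +0.707107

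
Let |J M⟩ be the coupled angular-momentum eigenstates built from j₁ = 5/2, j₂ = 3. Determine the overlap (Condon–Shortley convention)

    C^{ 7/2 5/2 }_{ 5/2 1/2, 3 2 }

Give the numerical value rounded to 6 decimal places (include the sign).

j₁+j₂−J=2  J+j₁−j₂=3  J−j₁+j₂=4  j₁+j₂+J+1=10
(j₁±m₁, j₂±m₂, J±M) = (3,2,5,1,6,1)
P² = 4608/7
sum k=1..2:
  [1] −1/48 = -1/48
  [2] +1/72 = 1/72
S = -1/144
C² = P²·S² = 2/63 ; C = -0.178174

-0.178174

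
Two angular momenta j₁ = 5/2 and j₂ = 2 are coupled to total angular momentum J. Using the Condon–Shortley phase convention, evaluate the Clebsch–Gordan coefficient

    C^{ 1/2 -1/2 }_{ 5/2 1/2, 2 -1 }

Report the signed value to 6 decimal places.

triangle: 4!*1!*0!/6! = 24/720
(j±m)!: 3!*2!*1!*3!*0!*1! = 72
prefactor² = (2J+1)*Δ*N² = 24/5
  k=1: −1/(1!*3!*1!*0!*0!*0!) = -1/6
Σ = -1/6  ⇒  CG² = 24/5*(-1/6)² = 2/15
CG = −√(2/15) = -0.365148

−√(2/15) ≈ -0.365148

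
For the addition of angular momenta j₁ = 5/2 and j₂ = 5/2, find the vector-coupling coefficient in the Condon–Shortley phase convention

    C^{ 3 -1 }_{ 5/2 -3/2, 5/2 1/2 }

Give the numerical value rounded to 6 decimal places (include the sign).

+√(1/30) = +0.182574

triangle: 2!·3!·3!/9! = 72/362880
(j±m)!: 1!·4!·3!·2!·2!·4! = 13824
prefactor² = (2J+1)·Δ·N² = 96/5
  k=1: −1/(1!·1!·3!·2!·0!·1!) = -1/12
  k=2: +1/(2!·0!·2!·1!·1!·2!) = 1/8
Σ = 1/24  ⇒  CG² = 96/5·1/24² = 1/30
CG = +√(1/30) = +0.182574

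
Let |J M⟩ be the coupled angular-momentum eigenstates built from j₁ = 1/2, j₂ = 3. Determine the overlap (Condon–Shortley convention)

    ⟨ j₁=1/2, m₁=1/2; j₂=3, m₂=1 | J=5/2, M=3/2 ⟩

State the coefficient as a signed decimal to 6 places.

+0.534522  (= +√(2/7))

√[6·1!0!5!/7! · 1!0!4!2!4!1!] = √(1152/7)
  +(−1)^0/∏(0,1,0,4,0,1)! = 1/24  (running 1/24)
⟨..|..⟩ = √(1152/7)·(1/24) = +0.534522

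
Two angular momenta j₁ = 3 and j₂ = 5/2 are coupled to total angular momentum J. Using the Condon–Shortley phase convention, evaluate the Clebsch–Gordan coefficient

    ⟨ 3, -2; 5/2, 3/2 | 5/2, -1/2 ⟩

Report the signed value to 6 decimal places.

√[6·3!3!2!/9! · 1!5!4!1!2!3!] = √(288/7)
  +(−1)^2/∏(2,1,3,2,0,0)! = 1/24  (running 1/24)
  +(−1)^3/∏(3,0,2,1,1,1)! = -1/12  (running -1/24)
⟨..|..⟩ = √(288/7)·(-1/24) = -0.267261

-0.267261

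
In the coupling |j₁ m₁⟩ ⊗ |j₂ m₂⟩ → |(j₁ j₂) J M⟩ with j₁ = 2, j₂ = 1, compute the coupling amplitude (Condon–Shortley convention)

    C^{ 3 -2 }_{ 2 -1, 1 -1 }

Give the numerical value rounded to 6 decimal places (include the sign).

+0.816497

√[7·0!4!2!/7! · 1!3!0!2!1!5!] = √(96)
  +(−1)^0/∏(0,0,3,0,1,2)! = 1/12  (running 1/12)
⟨..|..⟩ = √(96)·(1/12) = +0.816497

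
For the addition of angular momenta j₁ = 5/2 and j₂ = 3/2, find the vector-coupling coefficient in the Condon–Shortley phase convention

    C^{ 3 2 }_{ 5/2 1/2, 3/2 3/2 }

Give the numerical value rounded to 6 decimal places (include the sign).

−√(1/2) ≈ -0.707107

triangle: 1!·4!·2!/8! = 48/40320
(j±m)!: 3!·2!·3!·0!·5!·1! = 8640
prefactor² = (2J+1)·Δ·N² = 72
  k=1: −1/(1!·0!·1!·2!·3!·0!) = -1/12
Σ = -1/12  ⇒  CG² = 72·(-1/12)² = 1/2
CG = −√(1/2) = -0.707107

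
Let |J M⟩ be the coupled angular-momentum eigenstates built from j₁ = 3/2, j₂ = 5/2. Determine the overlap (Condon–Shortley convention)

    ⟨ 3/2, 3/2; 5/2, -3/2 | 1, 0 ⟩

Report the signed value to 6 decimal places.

+0.447214

√[3·3!0!2!/6! · 3!0!1!4!1!1!] = √(36/5)
  +(−1)^0/∏(0,3,0,1,0,1)! = 1/6  (running 1/6)
⟨..|..⟩ = √(36/5)·(1/6) = +0.447214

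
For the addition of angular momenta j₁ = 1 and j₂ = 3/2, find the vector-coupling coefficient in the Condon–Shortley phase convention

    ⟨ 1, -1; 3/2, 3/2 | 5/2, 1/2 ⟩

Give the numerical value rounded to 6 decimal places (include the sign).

j₁+j₂−J=0  J+j₁−j₂=2  J−j₁+j₂=3  j₁+j₂+J+1=6
(j₁±m₁, j₂±m₂, J±M) = (0,2,3,0,3,2)
P² = 72/5
sum k=0..0:
  [0] +1/12 = 1/12
S = 1/12
C² = P²·S² = 1/10 ; C = +0.316228

+0.316228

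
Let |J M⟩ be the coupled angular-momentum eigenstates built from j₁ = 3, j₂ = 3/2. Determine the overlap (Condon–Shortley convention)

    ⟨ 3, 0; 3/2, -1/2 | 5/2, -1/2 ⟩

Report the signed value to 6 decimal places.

j₁+j₂−J=2  J+j₁−j₂=4  J−j₁+j₂=1  j₁+j₂+J+1=8
(j₁±m₁, j₂±m₂, J±M) = (3,3,1,2,2,3)
P² = 216/35
sum k=0..1:
  [0] +1/12 = 1/12
  [1] −1/4 = -1/4
S = -1/6
C² = P²·S² = 6/35 ; C = -0.414039

−√(6/35) = -0.414039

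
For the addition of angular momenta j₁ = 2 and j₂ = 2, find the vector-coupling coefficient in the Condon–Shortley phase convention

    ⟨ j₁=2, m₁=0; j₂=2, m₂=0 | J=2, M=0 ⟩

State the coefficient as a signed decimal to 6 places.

√[5·2!2!2!/7! · 2!2!2!2!2!2!] = √(32/63)
  +(−1)^0/∏(0,2,2,2,0,0)! = 1/8  (running 1/8)
  +(−1)^1/∏(1,1,1,1,1,1)! = -1  (running -7/8)
  +(−1)^2/∏(2,0,0,0,2,2)! = 1/8  (running -3/4)
⟨..|..⟩ = √(32/63)·(-3/4) = -0.534522

−√(2/7) = -0.534522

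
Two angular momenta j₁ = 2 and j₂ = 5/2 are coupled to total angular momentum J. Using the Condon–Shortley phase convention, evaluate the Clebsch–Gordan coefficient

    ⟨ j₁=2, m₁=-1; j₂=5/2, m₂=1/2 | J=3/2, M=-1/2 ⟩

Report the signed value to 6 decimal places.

+0.487950

triangle: 3!·1!·2!/7! = 12/5040
(j±m)!: 1!·3!·3!·2!·1!·2! = 144
prefactor² = (2J+1)·Δ·N² = 48/35
  k=2: +1/(2!·1!·1!·1!·0!·1!) = 1/2
  k=3: −1/(3!·0!·0!·0!·1!·2!) = -1/12
Σ = 5/12  ⇒  CG² = 48/35·5/12² = 5/21
CG = +√(5/21) = +0.487950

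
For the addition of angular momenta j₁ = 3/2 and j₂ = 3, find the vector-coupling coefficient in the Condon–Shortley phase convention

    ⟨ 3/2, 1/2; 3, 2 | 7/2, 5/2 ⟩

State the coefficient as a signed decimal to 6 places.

j₁+j₂−J=1  J+j₁−j₂=2  J−j₁+j₂=5  j₁+j₂+J+1=9
(j₁±m₁, j₂±m₂, J±M) = (2,1,5,1,6,1)
P² = 6400/7
sum k=0..1:
  [0] +1/120 = 1/120
  [1] −1/48 = -1/48
S = -1/80
C² = P²·S² = 1/7 ; C = -0.377964

-0.377964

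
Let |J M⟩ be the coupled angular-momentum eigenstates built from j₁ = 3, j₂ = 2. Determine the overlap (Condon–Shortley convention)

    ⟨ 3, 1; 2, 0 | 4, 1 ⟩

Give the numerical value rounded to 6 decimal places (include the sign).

+0.327327

√[9·1!5!3!/10! · 4!2!2!2!5!3!] = √(1728/7)
  +(−1)^0/∏(0,1,2,2,3,1)! = 1/24  (running 1/24)
  +(−1)^1/∏(1,0,1,1,4,2)! = -1/48  (running 1/48)
⟨..|..⟩ = √(1728/7)·(1/48) = +0.327327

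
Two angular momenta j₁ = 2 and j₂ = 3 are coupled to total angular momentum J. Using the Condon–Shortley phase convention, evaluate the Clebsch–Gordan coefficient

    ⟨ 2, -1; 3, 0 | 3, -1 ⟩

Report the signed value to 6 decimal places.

√[7·2!2!4!/9! · 1!3!3!3!2!4!] = √(96/5)
  +(−1)^1/∏(1,1,2,2,0,2)! = -1/8  (running -1/8)
  +(−1)^2/∏(2,0,1,1,1,3)! = 1/12  (running -1/24)
⟨..|..⟩ = √(96/5)·(-1/24) = -0.182574

-0.182574  (= −√(1/30))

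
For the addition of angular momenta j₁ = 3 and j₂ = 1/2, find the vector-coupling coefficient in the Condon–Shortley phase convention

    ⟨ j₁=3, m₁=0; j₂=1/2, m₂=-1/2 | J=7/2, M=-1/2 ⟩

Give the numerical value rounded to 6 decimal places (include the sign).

j₁+j₂−J=0  J+j₁−j₂=6  J−j₁+j₂=1  j₁+j₂+J+1=8
(j₁±m₁, j₂±m₂, J±M) = (3,3,0,1,3,4)
P² = 5184/7
sum k=0..0:
  [0] +1/36 = 1/36
S = 1/36
C² = P²·S² = 4/7 ; C = +0.755929

+0.755929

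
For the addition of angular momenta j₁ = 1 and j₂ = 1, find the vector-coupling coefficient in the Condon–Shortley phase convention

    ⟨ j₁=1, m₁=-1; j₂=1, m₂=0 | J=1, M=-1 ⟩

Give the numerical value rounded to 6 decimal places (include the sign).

−√(1/2) = -0.707107

√[3·1!1!1!/4! · 0!2!1!1!0!2!] = √(1/2)
  +(−1)^1/∏(1,0,1,0,0,1)! = -1  (running -1)
⟨..|..⟩ = √(1/2)·(-1) = -0.707107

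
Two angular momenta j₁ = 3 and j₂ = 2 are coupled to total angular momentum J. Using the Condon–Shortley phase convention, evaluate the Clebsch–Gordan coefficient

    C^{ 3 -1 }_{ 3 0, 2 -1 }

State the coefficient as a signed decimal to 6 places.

-0.182574

triangle: 2!×4!×2!/9! = 96/362880
(j±m)!: 3!×3!×1!×3!×2!×4! = 10368
prefactor² = (2J+1)×Δ×N² = 96/5
  k=0: +1/(0!×2!×3!×1!×1!×1!) = 1/12
  k=1: −1/(1!×1!×2!×0!×2!×2!) = -1/8
Σ = -1/24  ⇒  CG² = 96/5×(-1/24)² = 1/30
CG = −√(1/30) = -0.182574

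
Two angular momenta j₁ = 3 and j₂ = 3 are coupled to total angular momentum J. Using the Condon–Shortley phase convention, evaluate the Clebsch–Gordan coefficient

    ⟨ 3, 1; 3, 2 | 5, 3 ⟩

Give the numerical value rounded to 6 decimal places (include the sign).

−√(1/6) = -0.408248

√[11·1!5!5!/12! · 4!2!5!1!8!2!] = √(153600)
  +(−1)^0/∏(0,1,2,5,3,0)! = 1/1440  (running 1/1440)
  +(−1)^1/∏(1,0,1,4,4,1)! = -1/576  (running -1/960)
⟨..|..⟩ = √(153600)·(-1/960) = -0.408248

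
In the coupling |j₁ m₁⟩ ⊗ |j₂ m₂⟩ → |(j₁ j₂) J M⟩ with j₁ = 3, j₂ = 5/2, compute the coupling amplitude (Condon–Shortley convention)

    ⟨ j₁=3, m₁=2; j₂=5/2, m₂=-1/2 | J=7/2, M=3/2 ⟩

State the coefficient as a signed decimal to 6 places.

√[8·2!4!3!/10! · 5!1!2!3!5!2!] = √(1536/7)
  +(−1)^0/∏(0,2,1,2,3,1)! = 1/24  (running 1/24)
  +(−1)^1/∏(1,1,0,1,4,2)! = -1/48  (running 1/48)
⟨..|..⟩ = √(1536/7)·(1/48) = +0.308607

+√(2/21) = +0.308607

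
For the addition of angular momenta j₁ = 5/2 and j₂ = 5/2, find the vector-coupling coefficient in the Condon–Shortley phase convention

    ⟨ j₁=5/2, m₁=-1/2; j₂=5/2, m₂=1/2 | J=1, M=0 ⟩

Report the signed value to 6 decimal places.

√[3·4!1!1!/7! · 2!3!3!2!1!1!] = √(72/35)
  +(−1)^2/∏(2,2,1,1,0,0)! = 1/4  (running 1/4)
  +(−1)^3/∏(3,1,0,0,1,1)! = -1/6  (running 1/12)
⟨..|..⟩ = √(72/35)·(1/12) = +0.119523

+√(1/70) ≈ +0.119523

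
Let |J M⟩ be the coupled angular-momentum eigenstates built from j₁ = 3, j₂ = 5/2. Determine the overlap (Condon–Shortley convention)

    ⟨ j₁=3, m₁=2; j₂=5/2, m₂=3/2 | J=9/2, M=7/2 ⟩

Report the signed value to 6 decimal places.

j₁+j₂−J=1  J+j₁−j₂=5  J−j₁+j₂=4  j₁+j₂+J+1=11
(j₁±m₁, j₂±m₂, J±M) = (5,1,4,1,8,1)
P² = 921600/11
sum k=0..1:
  [0] +1/576 = 1/576
  [1] −1/720 = -1/720
S = 1/2880
C² = P²·S² = 1/99 ; C = +0.100504

+0.100504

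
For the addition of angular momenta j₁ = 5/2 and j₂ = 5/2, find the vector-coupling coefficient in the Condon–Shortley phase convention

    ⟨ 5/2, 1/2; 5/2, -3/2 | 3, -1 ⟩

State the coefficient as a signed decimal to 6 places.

√[7·2!3!3!/9! · 3!2!1!4!2!4!] = √(96/5)
  +(−1)^0/∏(0,2,2,1,1,2)! = 1/8  (running 1/8)
  +(−1)^1/∏(1,1,1,0,2,3)! = -1/12  (running 1/24)
⟨..|..⟩ = √(96/5)·(1/24) = +0.182574

+0.182574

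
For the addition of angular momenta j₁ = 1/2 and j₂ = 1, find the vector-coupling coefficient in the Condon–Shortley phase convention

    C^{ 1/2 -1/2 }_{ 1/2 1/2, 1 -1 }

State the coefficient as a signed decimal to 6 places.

+√(2/3) ≈ +0.816497

√[2·1!0!1!/3! · 1!0!0!2!0!1!] = √(2/3)
  +(−1)^0/∏(0,1,0,0,0,1)! = 1  (running 1)
⟨..|..⟩ = √(2/3)·(1) = +0.816497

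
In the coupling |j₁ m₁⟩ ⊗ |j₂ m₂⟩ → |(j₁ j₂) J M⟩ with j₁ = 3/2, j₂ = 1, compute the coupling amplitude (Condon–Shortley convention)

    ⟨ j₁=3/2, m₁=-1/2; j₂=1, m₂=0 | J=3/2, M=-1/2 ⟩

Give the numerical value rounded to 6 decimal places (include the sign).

−√(1/15) ≈ -0.258199

√[4·1!2!1!/5! · 1!2!1!1!1!2!] = √(4/15)
  +(−1)^0/∏(0,1,2,1,0,0)! = 1/2  (running 1/2)
  +(−1)^1/∏(1,0,1,0,1,1)! = -1  (running -1/2)
⟨..|..⟩ = √(4/15)·(-1/2) = -0.258199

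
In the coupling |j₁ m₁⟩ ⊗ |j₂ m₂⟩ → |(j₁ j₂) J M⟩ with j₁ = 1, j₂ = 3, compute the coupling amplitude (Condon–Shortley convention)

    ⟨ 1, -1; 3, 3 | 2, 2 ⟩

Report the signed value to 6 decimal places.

j₁+j₂−J=2  J+j₁−j₂=0  J−j₁+j₂=4  j₁+j₂+J+1=7
(j₁±m₁, j₂±m₂, J±M) = (0,2,6,0,4,0)
P² = 11520/7
sum k=2..2:
  [2] +1/48 = 1/48
S = 1/48
C² = P²·S² = 5/7 ; C = +0.845154

+√(5/7) ≈ +0.845154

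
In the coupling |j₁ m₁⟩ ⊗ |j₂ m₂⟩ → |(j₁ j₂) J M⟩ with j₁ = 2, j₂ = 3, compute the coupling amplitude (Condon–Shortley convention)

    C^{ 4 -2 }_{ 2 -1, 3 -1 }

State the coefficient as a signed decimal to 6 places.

-0.188982  (= −√(1/28))

triangle: 1!×3!×5!/10! = 720/3628800
(j±m)!: 1!×3!×2!×4!×2!×6! = 414720
prefactor² = (2J+1)×Δ×N² = 5184/7
  k=0: +1/(0!×1!×3!×2!×0!×3!) = 1/72
  k=1: −1/(1!×0!×2!×1!×1!×4!) = -1/48
Σ = -1/144  ⇒  CG² = 5184/7×(-1/144)² = 1/28
CG = −√(1/28) = -0.188982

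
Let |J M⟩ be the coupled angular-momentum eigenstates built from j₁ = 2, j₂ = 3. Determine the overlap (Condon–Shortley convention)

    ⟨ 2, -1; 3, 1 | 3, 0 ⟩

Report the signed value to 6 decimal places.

+√(1/30) = +0.182574

j₁+j₂−J=2  J+j₁−j₂=2  J−j₁+j₂=4  j₁+j₂+J+1=9
(j₁±m₁, j₂±m₂, J±M) = (1,3,4,2,3,3)
P² = 96/5
sum k=1..2:
  [1] −1/12 = -1/12
  [2] +1/8 = 1/8
S = 1/24
C² = P²·S² = 1/30 ; C = +0.182574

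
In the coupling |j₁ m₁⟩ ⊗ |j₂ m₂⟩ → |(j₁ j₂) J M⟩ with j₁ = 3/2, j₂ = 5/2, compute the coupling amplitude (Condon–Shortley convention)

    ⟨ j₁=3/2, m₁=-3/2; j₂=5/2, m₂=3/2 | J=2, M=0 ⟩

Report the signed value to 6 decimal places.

√[5·2!1!3!/7! · 0!3!4!1!2!2!] = √(48/7)
  +(−1)^2/∏(2,0,1,2,0,1)! = 1/4  (running 1/4)
⟨..|..⟩ = √(48/7)·(1/4) = +0.654654

+0.654654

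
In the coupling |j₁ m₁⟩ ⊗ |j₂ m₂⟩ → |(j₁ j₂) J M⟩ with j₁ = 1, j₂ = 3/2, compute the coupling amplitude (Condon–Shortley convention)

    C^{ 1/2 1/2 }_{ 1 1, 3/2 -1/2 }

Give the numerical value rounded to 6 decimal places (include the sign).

√[2·2!0!1!/4! · 2!0!1!2!1!0!] = √(2/3)
  +(−1)^0/∏(0,2,0,1,0,0)! = 1/2  (running 1/2)
⟨..|..⟩ = √(2/3)·(1/2) = +0.408248

+0.408248  (= +√(1/6))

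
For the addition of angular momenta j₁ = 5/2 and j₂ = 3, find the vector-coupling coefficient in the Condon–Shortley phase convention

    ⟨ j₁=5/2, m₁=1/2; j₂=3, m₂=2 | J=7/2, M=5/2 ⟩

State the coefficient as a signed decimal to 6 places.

-0.178174  (= −√(2/63))

j₁+j₂−J=2  J+j₁−j₂=3  J−j₁+j₂=4  j₁+j₂+J+1=10
(j₁±m₁, j₂±m₂, J±M) = (3,2,5,1,6,1)
P² = 4608/7
sum k=1..2:
  [1] −1/48 = -1/48
  [2] +1/72 = 1/72
S = -1/144
C² = P²·S² = 2/63 ; C = -0.178174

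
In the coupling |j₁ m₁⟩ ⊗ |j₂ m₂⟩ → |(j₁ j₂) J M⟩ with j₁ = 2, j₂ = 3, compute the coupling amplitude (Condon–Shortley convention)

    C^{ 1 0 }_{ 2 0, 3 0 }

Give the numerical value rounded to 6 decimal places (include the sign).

+√(9/35) ≈ +0.507093

triangle: 4!*0!*2!/7! = 48/5040
(j±m)!: 2!*2!*3!*3!*1!*1! = 144
prefactor² = (2J+1)*Δ*N² = 144/35
  k=2: +1/(2!*2!*0!*1!*0!*1!) = 1/4
Σ = 1/4  ⇒  CG² = 144/35*1/4² = 9/35
CG = +√(9/35) = +0.507093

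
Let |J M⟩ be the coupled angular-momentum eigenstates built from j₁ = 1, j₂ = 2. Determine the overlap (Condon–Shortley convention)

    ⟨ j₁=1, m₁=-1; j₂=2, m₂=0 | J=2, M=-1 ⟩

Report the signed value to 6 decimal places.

−√(1/2) = -0.707107

j₁+j₂−J=1  J+j₁−j₂=1  J−j₁+j₂=3  j₁+j₂+J+1=6
(j₁±m₁, j₂±m₂, J±M) = (0,2,2,2,1,3)
P² = 2
sum k=1..1:
  [1] −1/2 = -1/2
S = -1/2
C² = P²·S² = 1/2 ; C = -0.707107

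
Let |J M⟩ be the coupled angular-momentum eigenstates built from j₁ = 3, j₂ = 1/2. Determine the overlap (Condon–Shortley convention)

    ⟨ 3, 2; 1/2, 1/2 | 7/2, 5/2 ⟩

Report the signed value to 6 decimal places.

+0.925820

j₁+j₂−J=0  J+j₁−j₂=6  J−j₁+j₂=1  j₁+j₂+J+1=8
(j₁±m₁, j₂±m₂, J±M) = (5,1,1,0,6,1)
P² = 86400/7
sum k=0..0:
  [0] +1/120 = 1/120
S = 1/120
C² = P²·S² = 6/7 ; C = +0.925820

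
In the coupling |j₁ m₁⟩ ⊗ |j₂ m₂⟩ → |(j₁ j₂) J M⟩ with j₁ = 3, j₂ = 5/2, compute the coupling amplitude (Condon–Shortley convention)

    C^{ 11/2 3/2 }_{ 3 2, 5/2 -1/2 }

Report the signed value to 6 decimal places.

+√(2/11) ≈ +0.426401

√[12·0!6!5!/12! · 5!1!2!3!7!4!] = √(4147200/11)
  +(−1)^0/∏(0,0,1,2,5,3)! = 1/1440  (running 1/1440)
⟨..|..⟩ = √(4147200/11)·(1/1440) = +0.426401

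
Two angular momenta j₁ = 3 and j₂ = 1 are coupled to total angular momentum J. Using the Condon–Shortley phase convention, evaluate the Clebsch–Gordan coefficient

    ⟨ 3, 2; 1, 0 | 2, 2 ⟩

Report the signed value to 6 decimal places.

j₁+j₂−J=2  J+j₁−j₂=4  J−j₁+j₂=0  j₁+j₂+J+1=7
(j₁±m₁, j₂±m₂, J±M) = (5,1,1,1,4,0)
P² = 960/7
sum k=1..1:
  [1] −1/24 = -1/24
S = -1/24
C² = P²·S² = 5/21 ; C = -0.487950

-0.487950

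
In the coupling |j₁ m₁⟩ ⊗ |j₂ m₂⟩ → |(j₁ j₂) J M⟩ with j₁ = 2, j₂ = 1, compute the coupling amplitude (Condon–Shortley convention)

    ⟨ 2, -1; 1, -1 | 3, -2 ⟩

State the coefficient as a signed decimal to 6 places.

triangle: 0!·4!·2!/7! = 48/5040
(j±m)!: 1!·3!·0!·2!·1!·5! = 1440
prefactor² = (2J+1)·Δ·N² = 96
  k=0: +1/(0!·0!·3!·0!·1!·2!) = 1/12
Σ = 1/12  ⇒  CG² = 96·1/12² = 2/3
CG = +√(2/3) = +0.816497

+0.816497  (= +√(2/3))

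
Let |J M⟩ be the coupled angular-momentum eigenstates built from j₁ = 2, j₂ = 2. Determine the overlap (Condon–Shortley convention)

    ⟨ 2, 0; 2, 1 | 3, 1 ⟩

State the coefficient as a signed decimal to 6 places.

triangle: 1!×3!×3!/8! = 36/40320
(j±m)!: 2!×2!×3!×1!×4!×2! = 1152
prefactor² = (2J+1)×Δ×N² = 36/5
  k=0: +1/(0!×1!×2!×3!×1!×0!) = 1/12
  k=1: −1/(1!×0!×1!×2!×2!×1!) = -1/4
Σ = -1/6  ⇒  CG² = 36/5×(-1/6)² = 1/5
CG = −√(1/5) = -0.447214

−√(1/5) = -0.447214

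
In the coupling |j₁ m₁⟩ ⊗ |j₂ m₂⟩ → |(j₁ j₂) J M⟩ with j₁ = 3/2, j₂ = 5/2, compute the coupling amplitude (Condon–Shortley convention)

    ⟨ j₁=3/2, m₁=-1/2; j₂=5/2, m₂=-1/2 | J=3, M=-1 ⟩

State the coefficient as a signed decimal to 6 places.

-0.129099  (= −√(1/60))

triangle: 1!×2!×4!/8! = 48/40320
(j±m)!: 1!×2!×2!×3!×2!×4! = 1152
prefactor² = (2J+1)×Δ×N² = 48/5
  k=0: +1/(0!×1!×2!×2!×0!×2!) = 1/8
  k=1: −1/(1!×0!×1!×1!×1!×3!) = -1/6
Σ = -1/24  ⇒  CG² = 48/5×(-1/24)² = 1/60
CG = −√(1/60) = -0.129099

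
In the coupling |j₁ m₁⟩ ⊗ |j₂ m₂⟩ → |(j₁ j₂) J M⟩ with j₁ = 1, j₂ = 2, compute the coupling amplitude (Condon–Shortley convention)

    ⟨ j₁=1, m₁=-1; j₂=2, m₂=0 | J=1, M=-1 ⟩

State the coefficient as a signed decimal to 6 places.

√[3·2!0!2!/5! · 0!2!2!2!0!2!] = √(8/5)
  +(−1)^2/∏(2,0,0,0,0,2)! = 1/4  (running 1/4)
⟨..|..⟩ = √(8/5)·(1/4) = +0.316228

+0.316228  (= +√(1/10))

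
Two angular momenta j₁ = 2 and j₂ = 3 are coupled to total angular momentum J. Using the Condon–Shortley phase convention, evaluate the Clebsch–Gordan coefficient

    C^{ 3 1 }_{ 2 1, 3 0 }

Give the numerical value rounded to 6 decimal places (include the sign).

-0.182574

j₁+j₂−J=2  J+j₁−j₂=2  J−j₁+j₂=4  j₁+j₂+J+1=9
(j₁±m₁, j₂±m₂, J±M) = (3,1,3,3,4,2)
P² = 96/5
sum k=0..1:
  [0] +1/12 = 1/12
  [1] −1/8 = -1/8
S = -1/24
C² = P²·S² = 1/30 ; C = -0.182574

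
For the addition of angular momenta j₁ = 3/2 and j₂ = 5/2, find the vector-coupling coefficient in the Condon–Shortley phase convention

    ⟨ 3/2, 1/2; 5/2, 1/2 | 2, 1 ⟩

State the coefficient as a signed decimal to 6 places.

triangle: 2!×1!×3!/7! = 12/5040
(j±m)!: 2!×1!×3!×2!×3!×1! = 144
prefactor² = (2J+1)×Δ×N² = 12/7
  k=0: +1/(0!×2!×1!×3!×0!×0!) = 1/12
  k=1: −1/(1!×1!×0!×2!×1!×1!) = -1/2
Σ = -5/12  ⇒  CG² = 12/7×(-5/12)² = 25/84
CG = −√(25/84) = -0.545545

−√(25/84) ≈ -0.545545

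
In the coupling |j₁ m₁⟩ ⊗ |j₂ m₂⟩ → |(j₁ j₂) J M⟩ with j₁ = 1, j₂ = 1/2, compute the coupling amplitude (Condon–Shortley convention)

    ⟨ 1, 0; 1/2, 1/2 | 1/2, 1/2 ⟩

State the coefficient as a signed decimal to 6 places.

j₁+j₂−J=1  J+j₁−j₂=1  J−j₁+j₂=0  j₁+j₂+J+1=3
(j₁±m₁, j₂±m₂, J±M) = (1,1,1,0,1,0)
P² = 1/3
sum k=1..1:
  [1] −1/1 = -1
S = -1
C² = P²·S² = 1/3 ; C = -0.577350

−√(1/3) ≈ -0.577350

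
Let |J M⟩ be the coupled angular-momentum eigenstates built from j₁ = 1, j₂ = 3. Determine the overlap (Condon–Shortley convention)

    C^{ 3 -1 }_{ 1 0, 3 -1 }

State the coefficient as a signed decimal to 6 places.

+0.288675  (= +√(1/12))

j₁+j₂−J=1  J+j₁−j₂=1  J−j₁+j₂=5  j₁+j₂+J+1=8
(j₁±m₁, j₂±m₂, J±M) = (1,1,2,4,2,4)
P² = 48
sum k=0..1:
  [0] +1/12 = 1/12
  [1] −1/24 = -1/24
S = 1/24
C² = P²·S² = 1/12 ; C = +0.288675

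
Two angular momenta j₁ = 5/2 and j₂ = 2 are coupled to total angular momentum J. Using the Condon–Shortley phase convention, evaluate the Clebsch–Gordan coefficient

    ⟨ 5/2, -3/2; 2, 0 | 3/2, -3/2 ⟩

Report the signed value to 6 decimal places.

+0.585540  (= +√(12/35))

triangle: 3!·2!·1!/7! = 12/5040
(j±m)!: 1!·4!·2!·2!·0!·3! = 576
prefactor² = (2J+1)·Δ·N² = 192/35
  k=2: +1/(2!·1!·2!·0!·0!·1!) = 1/4
Σ = 1/4  ⇒  CG² = 192/35·1/4² = 12/35
CG = +√(12/35) = +0.585540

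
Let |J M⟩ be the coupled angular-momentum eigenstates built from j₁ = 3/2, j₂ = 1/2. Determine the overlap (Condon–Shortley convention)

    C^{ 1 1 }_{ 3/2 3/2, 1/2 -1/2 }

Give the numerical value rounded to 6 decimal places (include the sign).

j₁+j₂−J=1  J+j₁−j₂=2  J−j₁+j₂=0  j₁+j₂+J+1=4
(j₁±m₁, j₂±m₂, J±M) = (3,0,0,1,2,0)
P² = 3
sum k=0..0:
  [0] +1/2 = 1/2
S = 1/2
C² = P²·S² = 3/4 ; C = +0.866025

+√(3/4) = +0.866025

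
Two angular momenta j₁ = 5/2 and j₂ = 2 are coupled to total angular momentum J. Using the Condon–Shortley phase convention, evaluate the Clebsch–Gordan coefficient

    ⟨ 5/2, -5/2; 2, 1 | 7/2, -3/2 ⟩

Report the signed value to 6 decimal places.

−√(5/21) = -0.487950

√[8·1!4!3!/9! · 0!5!3!1!2!5!] = √(3840/7)
  +(−1)^1/∏(1,0,4,2,0,1)! = -1/48  (running -1/48)
⟨..|..⟩ = √(3840/7)·(-1/48) = -0.487950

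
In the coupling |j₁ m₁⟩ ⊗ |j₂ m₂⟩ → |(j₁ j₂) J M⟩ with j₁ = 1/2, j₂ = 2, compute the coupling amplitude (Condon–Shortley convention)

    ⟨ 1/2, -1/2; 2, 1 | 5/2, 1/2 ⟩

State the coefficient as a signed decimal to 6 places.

+0.632456  (= +√(2/5))

j₁+j₂−J=0  J+j₁−j₂=1  J−j₁+j₂=4  j₁+j₂+J+1=6
(j₁±m₁, j₂±m₂, J±M) = (0,1,3,1,3,2)
P² = 72/5
sum k=0..0:
  [0] +1/6 = 1/6
S = 1/6
C² = P²·S² = 2/5 ; C = +0.632456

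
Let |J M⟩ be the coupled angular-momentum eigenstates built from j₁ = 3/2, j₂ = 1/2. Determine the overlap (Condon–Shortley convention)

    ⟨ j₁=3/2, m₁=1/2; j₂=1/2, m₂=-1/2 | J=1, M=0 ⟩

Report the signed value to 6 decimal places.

√[3·1!2!0!/4! · 2!1!0!1!1!1!] = √(1/2)
  +(−1)^0/∏(0,1,1,0,1,0)! = 1  (running 1)
⟨..|..⟩ = √(1/2)·(1) = +0.707107

+0.707107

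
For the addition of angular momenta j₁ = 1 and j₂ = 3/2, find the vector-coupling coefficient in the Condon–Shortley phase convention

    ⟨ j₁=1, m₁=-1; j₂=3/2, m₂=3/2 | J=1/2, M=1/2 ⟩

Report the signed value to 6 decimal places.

+√(1/2) ≈ +0.707107

√[2·2!0!1!/4! · 0!2!3!0!1!0!] = √(2)
  +(−1)^2/∏(2,0,0,1,0,0)! = 1/2  (running 1/2)
⟨..|..⟩ = √(2)·(1/2) = +0.707107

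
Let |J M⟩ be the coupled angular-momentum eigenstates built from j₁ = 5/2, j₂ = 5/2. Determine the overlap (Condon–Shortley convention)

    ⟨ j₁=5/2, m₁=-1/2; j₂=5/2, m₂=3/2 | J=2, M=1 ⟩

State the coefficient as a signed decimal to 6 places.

+√(1/7) = +0.377964

j₁+j₂−J=3  J+j₁−j₂=2  J−j₁+j₂=2  j₁+j₂+J+1=8
(j₁±m₁, j₂±m₂, J±M) = (2,3,4,1,3,1)
P² = 36/7
sum k=2..3:
  [2] +1/4 = 1/4
  [3] −1/12 = -1/12
S = 1/6
C² = P²·S² = 1/7 ; C = +0.377964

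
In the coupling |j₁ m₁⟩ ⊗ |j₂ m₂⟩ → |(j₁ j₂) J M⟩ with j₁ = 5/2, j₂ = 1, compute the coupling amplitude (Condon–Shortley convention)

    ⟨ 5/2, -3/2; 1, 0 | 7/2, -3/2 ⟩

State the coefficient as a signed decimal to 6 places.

j₁+j₂−J=0  J+j₁−j₂=5  J−j₁+j₂=2  j₁+j₂+J+1=8
(j₁±m₁, j₂±m₂, J±M) = (1,4,1,1,2,5)
P² = 1920/7
sum k=0..0:
  [0] +1/24 = 1/24
S = 1/24
C² = P²·S² = 10/21 ; C = +0.690066

+0.690066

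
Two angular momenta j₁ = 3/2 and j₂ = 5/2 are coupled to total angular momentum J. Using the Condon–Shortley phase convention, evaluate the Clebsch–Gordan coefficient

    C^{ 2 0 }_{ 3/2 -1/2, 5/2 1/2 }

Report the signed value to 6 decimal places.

-0.267261  (= −√(1/14))

√[5·2!1!3!/7! · 1!2!3!2!2!2!] = √(8/7)
  +(−1)^1/∏(1,1,1,2,0,1)! = -1/2  (running -1/2)
  +(−1)^2/∏(2,0,0,1,1,2)! = 1/4  (running -1/4)
⟨..|..⟩ = √(8/7)·(-1/4) = -0.267261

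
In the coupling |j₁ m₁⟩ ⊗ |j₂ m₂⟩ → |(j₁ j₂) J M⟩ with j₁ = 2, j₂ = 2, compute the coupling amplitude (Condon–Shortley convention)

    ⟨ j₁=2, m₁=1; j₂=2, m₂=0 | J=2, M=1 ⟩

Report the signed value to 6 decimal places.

√[5·2!2!2!/7! · 3!1!2!2!3!1!] = √(8/7)
  +(−1)^0/∏(0,2,1,2,1,0)! = 1/4  (running 1/4)
  +(−1)^1/∏(1,1,0,1,2,1)! = -1/2  (running -1/4)
⟨..|..⟩ = √(8/7)·(-1/4) = -0.267261

-0.267261  (= −√(1/14))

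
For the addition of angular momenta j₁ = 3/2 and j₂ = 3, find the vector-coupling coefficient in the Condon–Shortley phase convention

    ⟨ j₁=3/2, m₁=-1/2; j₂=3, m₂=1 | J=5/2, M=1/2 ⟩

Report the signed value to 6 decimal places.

√[6·2!1!4!/8! · 1!2!4!2!3!2!] = √(288/35)
  +(−1)^1/∏(1,1,1,3,0,1)! = -1/6  (running -1/6)
  +(−1)^2/∏(2,0,0,2,1,2)! = 1/8  (running -1/24)
⟨..|..⟩ = √(288/35)·(-1/24) = -0.119523

−√(1/70) ≈ -0.119523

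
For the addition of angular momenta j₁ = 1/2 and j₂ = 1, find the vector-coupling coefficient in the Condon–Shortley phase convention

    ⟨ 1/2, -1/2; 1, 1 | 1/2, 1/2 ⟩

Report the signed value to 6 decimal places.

j₁+j₂−J=1  J+j₁−j₂=0  J−j₁+j₂=1  j₁+j₂+J+1=3
(j₁±m₁, j₂±m₂, J±M) = (0,1,2,0,1,0)
P² = 2/3
sum k=1..1:
  [1] −1/1 = -1
S = -1
C² = P²·S² = 2/3 ; C = -0.816497

−√(2/3) ≈ -0.816497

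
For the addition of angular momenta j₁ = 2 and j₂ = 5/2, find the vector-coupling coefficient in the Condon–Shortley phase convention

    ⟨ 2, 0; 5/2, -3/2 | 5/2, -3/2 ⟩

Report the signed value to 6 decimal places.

triangle: 2!×2!×3!/8! = 24/40320
(j±m)!: 2!×2!×1!×4!×1!×4! = 2304
prefactor² = (2J+1)×Δ×N² = 288/35
  k=0: +1/(0!×2!×2!×1!×0!×2!) = 1/8
  k=1: −1/(1!×1!×1!×0!×1!×3!) = -1/6
Σ = -1/24  ⇒  CG² = 288/35×(-1/24)² = 1/70
CG = −√(1/70) = -0.119523

−√(1/70) = -0.119523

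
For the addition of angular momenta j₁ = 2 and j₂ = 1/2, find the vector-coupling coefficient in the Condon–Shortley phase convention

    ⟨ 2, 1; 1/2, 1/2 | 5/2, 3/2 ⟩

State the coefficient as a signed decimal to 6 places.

√[6·0!4!1!/6! · 3!1!1!0!4!1!] = √(144/5)
  +(−1)^0/∏(0,0,1,1,3,0)! = 1/6  (running 1/6)
⟨..|..⟩ = √(144/5)·(1/6) = +0.894427

+0.894427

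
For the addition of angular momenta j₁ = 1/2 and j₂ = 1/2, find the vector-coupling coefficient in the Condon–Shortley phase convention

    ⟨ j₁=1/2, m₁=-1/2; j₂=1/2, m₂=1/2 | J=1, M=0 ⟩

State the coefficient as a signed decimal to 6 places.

+√(1/2) = +0.707107

triangle: 0!*1!*1!/3! = 1/6
(j±m)!: 0!*1!*1!*0!*1!*1! = 1
prefactor² = (2J+1)*Δ*N² = 1/2
  k=0: +1/(0!*0!*1!*1!*0!*0!) = 1
Σ = 1  ⇒  CG² = 1/2*1² = 1/2
CG = +√(1/2) = +0.707107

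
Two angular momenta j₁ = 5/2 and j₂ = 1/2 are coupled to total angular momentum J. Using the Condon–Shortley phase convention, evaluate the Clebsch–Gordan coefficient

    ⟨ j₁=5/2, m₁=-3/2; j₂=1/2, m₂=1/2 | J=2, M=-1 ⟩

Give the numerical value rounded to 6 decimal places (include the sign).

√[5·1!4!0!/6! · 1!4!1!0!1!3!] = √(24)
  +(−1)^1/∏(1,0,3,0,1,0)! = -1/6  (running -1/6)
⟨..|..⟩ = √(24)·(-1/6) = -0.816497

-0.816497  (= −√(2/3))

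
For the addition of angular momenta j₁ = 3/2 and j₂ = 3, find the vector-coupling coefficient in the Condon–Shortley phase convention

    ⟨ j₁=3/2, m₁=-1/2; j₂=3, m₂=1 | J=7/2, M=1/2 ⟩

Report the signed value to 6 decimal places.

√[8·1!2!5!/9! · 1!2!4!2!4!3!] = √(512/7)
  +(−1)^0/∏(0,1,2,4,0,1)! = 1/48  (running 1/48)
  +(−1)^1/∏(1,0,1,3,1,2)! = -1/12  (running -1/16)
⟨..|..⟩ = √(512/7)·(-1/16) = -0.534522

-0.534522  (= −√(2/7))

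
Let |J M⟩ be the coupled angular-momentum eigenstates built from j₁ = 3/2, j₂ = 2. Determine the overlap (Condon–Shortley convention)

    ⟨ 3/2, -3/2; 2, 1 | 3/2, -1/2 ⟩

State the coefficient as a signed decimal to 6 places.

+0.632456

j₁+j₂−J=2  J+j₁−j₂=1  J−j₁+j₂=2  j₁+j₂+J+1=6
(j₁±m₁, j₂±m₂, J±M) = (0,3,3,1,1,2)
P² = 8/5
sum k=2..2:
  [2] +1/2 = 1/2
S = 1/2
C² = P²·S² = 2/5 ; C = +0.632456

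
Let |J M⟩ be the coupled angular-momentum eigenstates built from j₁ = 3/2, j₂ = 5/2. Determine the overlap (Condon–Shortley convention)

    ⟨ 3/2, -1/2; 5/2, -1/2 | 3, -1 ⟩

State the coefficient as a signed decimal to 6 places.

triangle: 1!*2!*4!/8! = 48/40320
(j±m)!: 1!*2!*2!*3!*2!*4! = 1152
prefactor² = (2J+1)*Δ*N² = 48/5
  k=0: +1/(0!*1!*2!*2!*0!*2!) = 1/8
  k=1: −1/(1!*0!*1!*1!*1!*3!) = -1/6
Σ = -1/24  ⇒  CG² = 48/5*(-1/24)² = 1/60
CG = −√(1/60) = -0.129099

−√(1/60) ≈ -0.129099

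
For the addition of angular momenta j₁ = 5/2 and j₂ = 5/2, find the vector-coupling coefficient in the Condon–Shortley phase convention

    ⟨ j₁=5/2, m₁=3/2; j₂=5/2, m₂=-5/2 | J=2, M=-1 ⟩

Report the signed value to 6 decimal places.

+0.597614

√[5·3!2!2!/8! · 4!1!0!5!1!3!] = √(360/7)
  +(−1)^0/∏(0,3,1,0,1,2)! = 1/12  (running 1/12)
⟨..|..⟩ = √(360/7)·(1/12) = +0.597614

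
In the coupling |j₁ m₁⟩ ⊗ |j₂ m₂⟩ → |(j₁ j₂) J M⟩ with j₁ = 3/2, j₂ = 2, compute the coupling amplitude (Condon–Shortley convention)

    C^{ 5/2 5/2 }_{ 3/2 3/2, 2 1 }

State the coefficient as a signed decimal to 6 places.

+√(3/7) ≈ +0.654654

√[6·1!2!3!/7! · 3!0!3!1!5!0!] = √(432/7)
  +(−1)^0/∏(0,1,0,3,2,0)! = 1/12  (running 1/12)
⟨..|..⟩ = √(432/7)·(1/12) = +0.654654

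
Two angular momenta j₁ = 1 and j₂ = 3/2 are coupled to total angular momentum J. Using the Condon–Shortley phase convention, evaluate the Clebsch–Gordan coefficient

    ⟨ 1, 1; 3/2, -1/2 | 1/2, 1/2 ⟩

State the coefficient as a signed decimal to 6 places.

√[2·2!0!1!/4! · 2!0!1!2!1!0!] = √(2/3)
  +(−1)^0/∏(0,2,0,1,0,0)! = 1/2  (running 1/2)
⟨..|..⟩ = √(2/3)·(1/2) = +0.408248

+√(1/6) = +0.408248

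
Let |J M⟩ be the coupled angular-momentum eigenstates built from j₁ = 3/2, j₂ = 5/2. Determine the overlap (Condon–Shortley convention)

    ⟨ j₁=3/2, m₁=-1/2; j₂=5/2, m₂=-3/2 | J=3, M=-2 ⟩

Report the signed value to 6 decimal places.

+0.288675  (= +√(1/12))

j₁+j₂−J=1  J+j₁−j₂=2  J−j₁+j₂=4  j₁+j₂+J+1=8
(j₁±m₁, j₂±m₂, J±M) = (1,2,1,4,1,5)
P² = 48
sum k=0..1:
  [0] +1/12 = 1/12
  [1] −1/24 = -1/24
S = 1/24
C² = P²·S² = 1/12 ; C = +0.288675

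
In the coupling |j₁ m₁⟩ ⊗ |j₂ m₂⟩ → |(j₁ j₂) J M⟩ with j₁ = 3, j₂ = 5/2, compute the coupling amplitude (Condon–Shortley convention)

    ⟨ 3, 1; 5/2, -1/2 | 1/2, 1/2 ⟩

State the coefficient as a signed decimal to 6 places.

+0.436436

j₁+j₂−J=5  J+j₁−j₂=1  J−j₁+j₂=0  j₁+j₂+J+1=7
(j₁±m₁, j₂±m₂, J±M) = (4,2,2,3,1,0)
P² = 192/7
sum k=2..2:
  [2] +1/12 = 1/12
S = 1/12
C² = P²·S² = 4/21 ; C = +0.436436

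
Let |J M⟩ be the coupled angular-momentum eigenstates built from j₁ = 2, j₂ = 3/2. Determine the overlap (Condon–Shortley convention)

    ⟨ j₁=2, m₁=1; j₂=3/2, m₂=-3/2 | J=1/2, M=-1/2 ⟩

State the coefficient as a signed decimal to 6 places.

+0.316228

j₁+j₂−J=3  J+j₁−j₂=1  J−j₁+j₂=0  j₁+j₂+J+1=5
(j₁±m₁, j₂±m₂, J±M) = (3,1,0,3,0,1)
P² = 18/5
sum k=0..0:
  [0] +1/6 = 1/6
S = 1/6
C² = P²·S² = 1/10 ; C = +0.316228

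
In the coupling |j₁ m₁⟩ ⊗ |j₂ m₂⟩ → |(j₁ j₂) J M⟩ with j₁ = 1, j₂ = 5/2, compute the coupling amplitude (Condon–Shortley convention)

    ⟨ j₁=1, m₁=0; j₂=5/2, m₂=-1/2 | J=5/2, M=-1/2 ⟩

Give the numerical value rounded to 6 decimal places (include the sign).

+0.169031  (= +√(1/35))

triangle: 1!×1!×4!/7! = 24/5040
(j±m)!: 1!×1!×2!×3!×2!×3! = 144
prefactor² = (2J+1)×Δ×N² = 144/35
  k=0: +1/(0!×1!×1!×2!×0!×2!) = 1/4
  k=1: −1/(1!×0!×0!×1!×1!×3!) = -1/6
Σ = 1/12  ⇒  CG² = 144/35×1/12² = 1/35
CG = +√(1/35) = +0.169031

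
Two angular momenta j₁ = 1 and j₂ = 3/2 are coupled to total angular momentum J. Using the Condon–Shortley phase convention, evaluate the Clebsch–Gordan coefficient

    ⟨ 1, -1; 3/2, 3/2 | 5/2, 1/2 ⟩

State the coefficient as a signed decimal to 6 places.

+√(1/10) = +0.316228

j₁+j₂−J=0  J+j₁−j₂=2  J−j₁+j₂=3  j₁+j₂+J+1=6
(j₁±m₁, j₂±m₂, J±M) = (0,2,3,0,3,2)
P² = 72/5
sum k=0..0:
  [0] +1/12 = 1/12
S = 1/12
C² = P²·S² = 1/10 ; C = +0.316228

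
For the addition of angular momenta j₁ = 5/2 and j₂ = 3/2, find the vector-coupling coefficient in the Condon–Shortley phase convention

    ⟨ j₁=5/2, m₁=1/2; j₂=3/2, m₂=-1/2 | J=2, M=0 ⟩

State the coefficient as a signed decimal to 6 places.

-0.267261

√[5·2!3!1!/7! · 3!2!1!2!2!2!] = √(8/7)
  +(−1)^0/∏(0,2,2,1,1,0)! = 1/4  (running 1/4)
  +(−1)^1/∏(1,1,1,0,2,1)! = -1/2  (running -1/4)
⟨..|..⟩ = √(8/7)·(-1/4) = -0.267261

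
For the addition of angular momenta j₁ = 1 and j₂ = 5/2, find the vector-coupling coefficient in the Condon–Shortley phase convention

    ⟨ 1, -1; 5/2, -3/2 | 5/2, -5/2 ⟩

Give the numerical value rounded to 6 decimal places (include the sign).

-0.534522  (= −√(2/7))

j₁+j₂−J=1  J+j₁−j₂=1  J−j₁+j₂=4  j₁+j₂+J+1=7
(j₁±m₁, j₂±m₂, J±M) = (0,2,1,4,0,5)
P² = 1152/7
sum k=1..1:
  [1] −1/24 = -1/24
S = -1/24
C² = P²·S² = 2/7 ; C = -0.534522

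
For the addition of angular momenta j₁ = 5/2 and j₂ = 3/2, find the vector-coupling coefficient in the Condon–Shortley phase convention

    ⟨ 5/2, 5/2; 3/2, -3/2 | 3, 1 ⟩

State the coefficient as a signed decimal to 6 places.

+√(1/8) ≈ +0.353553

j₁+j₂−J=1  J+j₁−j₂=4  J−j₁+j₂=2  j₁+j₂+J+1=8
(j₁±m₁, j₂±m₂, J±M) = (5,0,0,3,4,2)
P² = 288
sum k=0..0:
  [0] +1/48 = 1/48
S = 1/48
C² = P²·S² = 1/8 ; C = +0.353553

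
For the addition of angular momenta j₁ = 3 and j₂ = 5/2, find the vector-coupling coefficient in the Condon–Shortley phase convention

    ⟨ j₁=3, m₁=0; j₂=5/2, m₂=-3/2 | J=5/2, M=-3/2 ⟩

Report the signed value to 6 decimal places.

triangle: 3!·3!·2!/9! = 72/362880
(j±m)!: 3!·3!·1!·4!·1!·4! = 20736
prefactor² = (2J+1)·Δ·N² = 864/35
  k=0: +1/(0!·3!·3!·1!·0!·1!) = 1/36
  k=1: −1/(1!·2!·2!·0!·1!·2!) = -1/8
Σ = -7/72  ⇒  CG² = 864/35·(-7/72)² = 7/30
CG = −√(7/30) = -0.483046

−√(7/30) = -0.483046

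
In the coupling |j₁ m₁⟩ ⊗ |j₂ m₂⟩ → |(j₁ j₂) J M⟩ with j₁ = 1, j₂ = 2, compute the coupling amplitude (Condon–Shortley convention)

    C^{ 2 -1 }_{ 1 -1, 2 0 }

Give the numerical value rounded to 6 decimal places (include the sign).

-0.707107  (= −√(1/2))

j₁+j₂−J=1  J+j₁−j₂=1  J−j₁+j₂=3  j₁+j₂+J+1=6
(j₁±m₁, j₂±m₂, J±M) = (0,2,2,2,1,3)
P² = 2
sum k=1..1:
  [1] −1/2 = -1/2
S = -1/2
C² = P²·S² = 1/2 ; C = -0.707107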